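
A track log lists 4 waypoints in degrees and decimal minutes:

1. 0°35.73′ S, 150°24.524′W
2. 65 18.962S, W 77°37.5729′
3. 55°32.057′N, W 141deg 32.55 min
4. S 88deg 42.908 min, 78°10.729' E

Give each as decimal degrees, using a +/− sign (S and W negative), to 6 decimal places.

Point 1:
  φ: 0 + 35.73/60 = 0.5955000
  S → negative
  λ: 24.524′ = 0.408733°; total 150.4087333
  hemisphere W, so the sign is −
Point 2:
  Latitude: 18.962′ = 0.316033°; total 65.3160333
  S → negative
  Lon: 37.5729′ = 0.626215°; total 77.6262150
  hemisphere W, so the sign is −
Point 3:
  Latitude: 32.057′ = 0.534283°; total 55.5342833
  N ⇒ keep positive
  Lon: 32.55′ = 0.542500°; total 141.5425000
  hemisphere W, so the sign is −
Point 4:
  Lat: 88 + 42.908/60 = 88.7151333
  S ⇒ negate
  Longitude: 78 + 10.729/60 = 78.1788167
  E → positive

1. -0.595500, -150.408733
2. -65.316033, -77.626215
3. 55.534283, -141.542500
4. -88.715133, 78.178817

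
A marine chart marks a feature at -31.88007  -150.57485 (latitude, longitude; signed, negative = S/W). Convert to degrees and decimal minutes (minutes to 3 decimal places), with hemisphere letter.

Latitude is negative → S; |value| = 31.880070
Lat: 31° + 0.880070 × 60 = 31° 52.80420′
Longitude is negative → W; |value| = 150.574850
Lon: minutes = (150.574850 − 150) × 60 = 34.49100

31° 52.804′ S, 150° 34.491′ W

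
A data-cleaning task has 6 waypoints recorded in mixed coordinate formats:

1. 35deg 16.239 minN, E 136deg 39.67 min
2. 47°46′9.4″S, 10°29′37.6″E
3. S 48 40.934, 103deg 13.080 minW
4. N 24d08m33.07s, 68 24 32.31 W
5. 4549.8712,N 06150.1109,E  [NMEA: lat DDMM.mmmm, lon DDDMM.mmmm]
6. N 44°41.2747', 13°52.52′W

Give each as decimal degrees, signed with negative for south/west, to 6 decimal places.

1. 35.270650, 136.661167
2. -47.769278, 10.493778
3. -48.682233, -103.218000
4. 24.142519, -68.408975
5. 45.831187, 61.835182
6. 44.687912, -13.875333

Point 1:
  φ: 35 + 16.239/60 = 35.2706500
  N ⇒ keep positive
  λ: 136 + 39.67/60 = 136.6611667
  E ⇒ keep positive
Point 2:
  Latitude: 46′ + 9.4″ = 46.15667′; 47 + 46.15667/60 = 47.7692778
  S → negative
  Lon: 29′ + 37.6″ = 29.62667′; 10 + 29.62667/60 = 10.4937778
  E → positive
Point 3:
  Lat: 40.934′ = 0.682233°; total 48.6822333
  S ⇒ negate
  Longitude: 13.08′ = 0.218000°; total 103.2180000
  W ⇒ negate
Point 4:
  Lat: 8′ + 33.07″ = 8.55117′; 24 + 8.55117/60 = 24.1425194
  N → positive
  λ: 68° + 24/60 + 32.31/3600 = 68 + 0.400000 + 0.008975 = 68.4089750
  W → negative
Point 5:
  Latitude: degrees = first 2 digits = 45, minutes = 49.8712; 45 + 49.8712/60 = 45.8311867
  N ⇒ keep positive
  Longitude: split at 3 digits → 061° and 50.1109′; 61 + 50.1109/60 = 61.8351817
  E ⇒ keep positive
Point 6:
  Lat: 41.2747′ = 0.687912°; total 44.6879117
  N ⇒ keep positive
  Lon: 52.52′ = 0.875333°; total 13.8753333
  W → negative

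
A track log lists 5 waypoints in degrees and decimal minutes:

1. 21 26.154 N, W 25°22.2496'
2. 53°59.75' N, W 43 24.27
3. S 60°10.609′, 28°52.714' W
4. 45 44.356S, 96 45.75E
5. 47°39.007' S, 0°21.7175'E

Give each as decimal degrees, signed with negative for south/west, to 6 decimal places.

1. 21.435900, -25.370827
2. 53.995833, -43.404500
3. -60.176817, -28.878567
4. -45.739267, 96.762500
5. -47.650117, 0.361958

Point 1:
  Lat: 26.154′ = 0.435900°; total 21.4359000
  N → positive
  Lon: 22.2496′ = 0.370827°; total 25.3708267
  hemisphere W, so the sign is −
Point 2:
  Latitude: 53 + 59.75/60 = 53.9958333
  N ⇒ keep positive
  λ: 24.27′ = 0.404500°; total 43.4045000
  W ⇒ negate
Point 3:
  φ: 10.609′ = 0.176817°; total 60.1768167
  hemisphere S, so the sign is −
  λ: 52.714′ = 0.878567°; total 28.8785667
  hemisphere W, so the sign is −
Point 4:
  Latitude: 45 + 44.356/60 = 45.7392667
  S ⇒ negate
  λ: 96 + 45.75/60 = 96.7625000
  E → positive
Point 5:
  φ: 39.007′ = 0.650117°; total 47.6501167
  S ⇒ negate
  Longitude: 0 + 21.7175/60 = 0.3619583
  E ⇒ keep positive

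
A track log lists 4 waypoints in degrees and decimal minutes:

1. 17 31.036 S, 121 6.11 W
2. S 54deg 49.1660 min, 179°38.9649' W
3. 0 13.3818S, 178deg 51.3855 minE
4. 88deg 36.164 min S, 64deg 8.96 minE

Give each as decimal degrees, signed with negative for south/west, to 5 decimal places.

1. -17.51727, -121.10183
2. -54.81943, -179.64942
3. -0.22303, 178.85643
4. -88.60273, 64.14933

Point 1:
  Lat: 31.036′ = 0.517267°; total 17.517267
  S → negative
  Lon: 121 + 6.11/60 = 121.101833
  W ⇒ negate
Point 2:
  Lat: 49.166′ = 0.819433°; total 54.819433
  hemisphere S, so the sign is −
  Longitude: 179 + 38.9649/60 = 179.649415
  W ⇒ negate
Point 3:
  Lat: 0 + 13.3818/60 = 0.223030
  S → negative
  λ: 178 + 51.3855/60 = 178.856425
  E ⇒ keep positive
Point 4:
  Lat: 36.164′ = 0.602733°; total 88.602733
  S ⇒ negate
  Lon: 64 + 8.96/60 = 64.149333
  E ⇒ keep positive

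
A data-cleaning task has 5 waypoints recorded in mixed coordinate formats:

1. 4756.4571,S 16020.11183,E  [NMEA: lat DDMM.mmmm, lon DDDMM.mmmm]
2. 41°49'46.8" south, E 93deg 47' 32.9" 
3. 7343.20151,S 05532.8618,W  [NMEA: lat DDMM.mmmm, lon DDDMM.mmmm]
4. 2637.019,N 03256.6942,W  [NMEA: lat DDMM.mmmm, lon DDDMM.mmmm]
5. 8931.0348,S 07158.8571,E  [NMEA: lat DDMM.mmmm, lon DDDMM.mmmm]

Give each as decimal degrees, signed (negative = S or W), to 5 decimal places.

1. -47.94095, 160.33520
2. -41.82967, 93.79247
3. -73.72003, -55.54770
4. 26.61698, -32.94490
5. -89.51725, 71.98095

Point 1:
  Lat: split at 2 digits → 47° and 56.4571′; 47 + 56.4571/60 = 47.940952
  S → negative
  Lon: degrees = first 3 digits = 160, minutes = 20.11183; 160 + 20.11183/60 = 160.335197
  E ⇒ keep positive
Point 2:
  Latitude: 41 + 49/60 + 46.8/3600 = 41.829667
  hemisphere S, so the sign is −
  Lon: 47′ + 32.9″ = 47.54833′; 93 + 47.54833/60 = 93.792472
  E ⇒ keep positive
Point 3:
  Latitude: split at 2 digits → 73° and 43.20151′; 73 + 43.20151/60 = 73.720025
  S → negative
  Longitude: degrees = first 3 digits = 55, minutes = 32.8618; 55 + 32.8618/60 = 55.547697
  W → negative
Point 4:
  φ: degrees = first 2 digits = 26, minutes = 37.019; 26 + 37.019/60 = 26.616983
  N ⇒ keep positive
  Longitude: degrees = first 3 digits = 32, minutes = 56.6942; 32 + 56.6942/60 = 32.944903
  W ⇒ negate
Point 5:
  Latitude: split at 2 digits → 89° and 31.0348′; 89 + 31.0348/60 = 89.517247
  S ⇒ negate
  Longitude: degrees = first 3 digits = 71, minutes = 58.8571; 71 + 58.8571/60 = 71.980952
  E ⇒ keep positive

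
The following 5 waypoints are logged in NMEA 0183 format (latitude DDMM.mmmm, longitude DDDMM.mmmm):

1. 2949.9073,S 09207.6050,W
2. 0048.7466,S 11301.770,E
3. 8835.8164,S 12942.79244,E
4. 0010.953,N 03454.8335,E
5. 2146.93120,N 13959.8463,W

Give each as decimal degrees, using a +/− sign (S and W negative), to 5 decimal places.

1. -29.83179, -92.12675
2. -0.81244, 113.02950
3. -88.59694, 129.71321
4. 0.18255, 34.91389
5. 21.78219, -139.99744

Point 1:
  φ: split at 2 digits → 29° and 49.9073′; 29 + 49.9073/60 = 29.831788
  hemisphere S, so the sign is −
  λ: degrees = first 3 digits = 92, minutes = 7.605; 92 + 7.605/60 = 92.126750
  W → negative
Point 2:
  Lat: split at 2 digits → 00° and 48.7466′; 0 + 48.7466/60 = 0.812443
  S ⇒ negate
  λ: split at 3 digits → 113° and 1.77′; 113 + 1.77/60 = 113.029500
  E ⇒ keep positive
Point 3:
  Lat: split at 2 digits → 88° and 35.8164′; 88 + 35.8164/60 = 88.596940
  S → negative
  Longitude: degrees = first 3 digits = 129, minutes = 42.79244; 129 + 42.79244/60 = 129.713207
  E ⇒ keep positive
Point 4:
  Latitude: degrees = first 2 digits = 0, minutes = 10.953; 0 + 10.953/60 = 0.182550
  N ⇒ keep positive
  Longitude: degrees = first 3 digits = 34, minutes = 54.8335; 34 + 54.8335/60 = 34.913892
  E ⇒ keep positive
Point 5:
  Lat: split at 2 digits → 21° and 46.9312′; 21 + 46.9312/60 = 21.782187
  N → positive
  Longitude: degrees = first 3 digits = 139, minutes = 59.8463; 139 + 59.8463/60 = 139.997438
  hemisphere W, so the sign is −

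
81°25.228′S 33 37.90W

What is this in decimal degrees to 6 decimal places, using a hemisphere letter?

Lat: 25.228′ = 0.420467°; total 81.4204667
Longitude: 33 + 37.9/60 = 33.6316667

81.420467° S, 33.631667° W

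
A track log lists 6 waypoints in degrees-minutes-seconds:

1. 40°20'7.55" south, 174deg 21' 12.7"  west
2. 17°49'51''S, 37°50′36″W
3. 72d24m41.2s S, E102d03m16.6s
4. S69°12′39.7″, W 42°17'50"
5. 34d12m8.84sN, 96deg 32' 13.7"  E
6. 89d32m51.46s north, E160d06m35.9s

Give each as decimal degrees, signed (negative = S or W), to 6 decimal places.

1. -40.335431, -174.353528
2. -17.830833, -37.843333
3. -72.411444, 102.054611
4. -69.211028, -42.297222
5. 34.202456, 96.537139
6. 89.547628, 160.109972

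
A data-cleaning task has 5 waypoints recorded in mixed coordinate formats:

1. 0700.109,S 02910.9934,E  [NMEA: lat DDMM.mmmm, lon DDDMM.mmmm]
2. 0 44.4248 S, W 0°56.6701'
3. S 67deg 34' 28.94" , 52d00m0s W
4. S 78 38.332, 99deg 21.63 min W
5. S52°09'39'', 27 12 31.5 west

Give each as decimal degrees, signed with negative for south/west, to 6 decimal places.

Point 1:
  φ: degrees = first 2 digits = 7, minutes = 0.109; 7 + 0.109/60 = 7.0018167
  S → negative
  Longitude: split at 3 digits → 029° and 10.9934′; 29 + 10.9934/60 = 29.1832233
  E ⇒ keep positive
Point 2:
  Latitude: 0 + 44.4248/60 = 0.7404133
  hemisphere S, so the sign is −
  λ: 56.6701′ = 0.944502°; total 0.9445017
  W → negative
Point 3:
  φ: 34′ + 28.94″ = 34.48233′; 67 + 34.48233/60 = 67.5747056
  S ⇒ negate
  Longitude: 52° + 0/60 + 0/3600 = 52 + 0.000000 + 0.000000 = 52.0000000
  hemisphere W, so the sign is −
Point 4:
  Latitude: 38.332′ = 0.638867°; total 78.6388667
  S ⇒ negate
  Lon: 99 + 21.63/60 = 99.3605000
  W ⇒ negate
Point 5:
  Latitude: 9′ + 39″ = 9.65000′; 52 + 9.65000/60 = 52.1608333
  S → negative
  Longitude: 27 + 12/60 + 31.5/3600 = 27.2087500
  hemisphere W, so the sign is −

1. -7.001817, 29.183223
2. -0.740413, -0.944502
3. -67.574706, -52.000000
4. -78.638867, -99.360500
5. -52.160833, -27.208750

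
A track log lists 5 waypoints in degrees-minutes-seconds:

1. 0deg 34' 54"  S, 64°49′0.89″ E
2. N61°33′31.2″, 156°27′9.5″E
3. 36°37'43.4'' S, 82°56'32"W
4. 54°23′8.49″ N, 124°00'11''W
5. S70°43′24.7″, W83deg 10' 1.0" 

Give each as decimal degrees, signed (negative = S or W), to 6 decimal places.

1. -0.581667, 64.816914
2. 61.558667, 156.452639
3. -36.628722, -82.942222
4. 54.385692, -124.003056
5. -70.723528, -83.166944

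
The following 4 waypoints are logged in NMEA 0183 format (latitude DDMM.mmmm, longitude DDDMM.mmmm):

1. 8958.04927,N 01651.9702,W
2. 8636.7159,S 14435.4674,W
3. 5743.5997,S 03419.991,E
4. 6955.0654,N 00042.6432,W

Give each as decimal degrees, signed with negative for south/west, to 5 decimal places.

1. 89.96749, -16.86617
2. -86.61193, -144.59112
3. -57.72666, 34.33318
4. 69.91776, -0.71072

Point 1:
  Lat: split at 2 digits → 89° and 58.04927′; 89 + 58.04927/60 = 89.967488
  N ⇒ keep positive
  Longitude: degrees = first 3 digits = 16, minutes = 51.9702; 16 + 51.9702/60 = 16.866170
  hemisphere W, so the sign is −
Point 2:
  Latitude: degrees = first 2 digits = 86, minutes = 36.7159; 86 + 36.7159/60 = 86.611932
  hemisphere S, so the sign is −
  λ: split at 3 digits → 144° and 35.4674′; 144 + 35.4674/60 = 144.591123
  hemisphere W, so the sign is −
Point 3:
  φ: degrees = first 2 digits = 57, minutes = 43.5997; 57 + 43.5997/60 = 57.726662
  S ⇒ negate
  Longitude: degrees = first 3 digits = 34, minutes = 19.991; 34 + 19.991/60 = 34.333183
  E ⇒ keep positive
Point 4:
  Latitude: degrees = first 2 digits = 69, minutes = 55.0654; 69 + 55.0654/60 = 69.917757
  N → positive
  Longitude: degrees = first 3 digits = 0, minutes = 42.6432; 0 + 42.6432/60 = 0.710720
  W → negative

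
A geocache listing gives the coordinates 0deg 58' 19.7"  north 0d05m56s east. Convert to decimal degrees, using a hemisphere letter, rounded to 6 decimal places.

0.972139° N, 0.098889° E

Latitude: 0° + 58/60 + 19.7/3600 = 0 + 0.966667 + 0.005472 = 0.9721389
λ: 5′ + 56″ = 5.93333′; 0 + 5.93333/60 = 0.0988889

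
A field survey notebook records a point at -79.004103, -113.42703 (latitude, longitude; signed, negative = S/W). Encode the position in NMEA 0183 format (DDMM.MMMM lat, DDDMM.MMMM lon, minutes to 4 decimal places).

7900.2462,S / 11325.6218,W

Latitude is negative → S; |value| = 79.004103
Lat: minutes = (79.004103 − 79) × 60 = 0.246180
Longitude is negative → W; |value| = 113.427030
Longitude: minutes = (113.427030 − 113) × 60 = 25.621800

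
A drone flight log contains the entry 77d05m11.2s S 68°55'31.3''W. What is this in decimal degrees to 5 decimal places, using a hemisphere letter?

Lat: 77° + 5/60 + 11.2/3600 = 77 + 0.083333 + 0.003111 = 77.086444
Lon: 68 + 55/60 + 31.3/3600 = 68.925361

77.08644° S, 68.92536° W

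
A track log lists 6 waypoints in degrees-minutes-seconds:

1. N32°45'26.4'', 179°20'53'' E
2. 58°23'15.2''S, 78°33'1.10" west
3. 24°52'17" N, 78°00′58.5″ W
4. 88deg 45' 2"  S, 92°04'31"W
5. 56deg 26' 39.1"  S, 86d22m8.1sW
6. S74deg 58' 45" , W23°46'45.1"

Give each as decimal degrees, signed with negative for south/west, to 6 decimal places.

1. 32.757333, 179.348056
2. -58.387556, -78.550306
3. 24.871389, -78.016250
4. -88.750556, -92.075278
5. -56.444194, -86.368917
6. -74.979167, -23.779194

Point 1:
  Latitude: 32 + 45/60 + 26.4/3600 = 32.7573333
  N → positive
  Longitude: 179 + 20/60 + 53/3600 = 179.3480556
  E ⇒ keep positive
Point 2:
  Lat: 58° + 23/60 + 15.2/3600 = 58 + 0.383333 + 0.004222 = 58.3875556
  S → negative
  Lon: 33′ + 1.1″ = 33.01833′; 78 + 33.01833/60 = 78.5503056
  W ⇒ negate
Point 3:
  Lat: 24 + 52/60 + 17/3600 = 24.8713889
  N ⇒ keep positive
  Lon: 78 + 0/60 + 58.5/3600 = 78.0162500
  W ⇒ negate
Point 4:
  Latitude: 88 + 45/60 + 2/3600 = 88.7505556
  hemisphere S, so the sign is −
  Longitude: 92 + 4/60 + 31/3600 = 92.0752778
  hemisphere W, so the sign is −
Point 5:
  Lat: 26′ + 39.1″ = 26.65167′; 56 + 26.65167/60 = 56.4441944
  hemisphere S, so the sign is −
  Lon: 22′ + 8.1″ = 22.13500′; 86 + 22.13500/60 = 86.3689167
  W → negative
Point 6:
  Lat: 58′ + 45″ = 58.75000′; 74 + 58.75000/60 = 74.9791667
  S → negative
  Longitude: 23° + 46/60 + 45.1/3600 = 23 + 0.766667 + 0.012528 = 23.7791944
  hemisphere W, so the sign is −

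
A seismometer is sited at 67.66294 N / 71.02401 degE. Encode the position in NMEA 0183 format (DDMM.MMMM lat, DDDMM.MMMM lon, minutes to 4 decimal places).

Lat: minutes = (67.662940 − 67) × 60 = 39.776400
λ: 71° + 0.024010 × 60 = 71° 1.440600′

6739.7764,N / 07101.4406,E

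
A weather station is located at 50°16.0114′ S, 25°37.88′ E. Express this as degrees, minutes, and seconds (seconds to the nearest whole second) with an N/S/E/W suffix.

Lat: 16.01140′ → 16′ and 0.01140 × 60 = 0.68″
Longitude: 37.88000′ → 37′ and 0.88000 × 60 = 52.80″

50°16′1″ S, 25°37′53″ E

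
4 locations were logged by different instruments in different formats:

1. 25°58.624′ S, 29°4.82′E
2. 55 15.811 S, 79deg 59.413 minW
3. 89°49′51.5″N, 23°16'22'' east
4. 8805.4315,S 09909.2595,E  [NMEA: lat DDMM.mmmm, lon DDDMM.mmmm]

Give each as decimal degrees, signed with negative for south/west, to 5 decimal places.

1. -25.97707, 29.08033
2. -55.26352, -79.99022
3. 89.83097, 23.27278
4. -88.09053, 99.15433

Point 1:
  Lat: 25 + 58.624/60 = 25.977067
  S ⇒ negate
  Longitude: 29 + 4.82/60 = 29.080333
  E → positive
Point 2:
  Latitude: 15.811′ = 0.263517°; total 55.263517
  S → negative
  λ: 79 + 59.413/60 = 79.990217
  W → negative
Point 3:
  φ: 89 + 49/60 + 51.5/3600 = 89.830972
  N → positive
  Longitude: 23 + 16/60 + 22/3600 = 23.272778
  E ⇒ keep positive
Point 4:
  Latitude: split at 2 digits → 88° and 5.4315′; 88 + 5.4315/60 = 88.090525
  hemisphere S, so the sign is −
  Lon: degrees = first 3 digits = 99, minutes = 9.2595; 99 + 9.2595/60 = 99.154325
  E ⇒ keep positive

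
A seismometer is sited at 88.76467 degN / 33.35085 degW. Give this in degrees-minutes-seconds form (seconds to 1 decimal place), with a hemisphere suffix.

Lat: whole degrees 88; 45.88020′ → 45′ and 52.812″
λ: 0.350850 × 60 = 21.05100′ → 21′, remainder × 60 = 3.060″

88°45′52.8″ N, 33°21′3.1″ W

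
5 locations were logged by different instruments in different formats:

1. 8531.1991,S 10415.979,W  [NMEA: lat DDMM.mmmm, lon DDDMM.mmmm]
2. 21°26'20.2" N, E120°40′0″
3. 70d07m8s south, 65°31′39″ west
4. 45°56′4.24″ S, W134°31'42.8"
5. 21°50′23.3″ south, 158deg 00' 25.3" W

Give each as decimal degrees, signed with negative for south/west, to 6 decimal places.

Point 1:
  Lat: degrees = first 2 digits = 85, minutes = 31.1991; 85 + 31.1991/60 = 85.5199850
  S → negative
  Lon: split at 3 digits → 104° and 15.979′; 104 + 15.979/60 = 104.2663167
  hemisphere W, so the sign is −
Point 2:
  φ: 21° + 26/60 + 20.2/3600 = 21 + 0.433333 + 0.005611 = 21.4389444
  N → positive
  Lon: 40′ + 0″ = 40.00000′; 120 + 40.00000/60 = 120.6666667
  E → positive
Point 3:
  φ: 70° + 7/60 + 8/3600 = 70 + 0.116667 + 0.002222 = 70.1188889
  S ⇒ negate
  Longitude: 31′ + 39″ = 31.65000′; 65 + 31.65000/60 = 65.5275000
  W ⇒ negate
Point 4:
  Latitude: 45 + 56/60 + 4.24/3600 = 45.9345111
  S → negative
  Lon: 134° + 31/60 + 42.8/3600 = 134 + 0.516667 + 0.011889 = 134.5285556
  W ⇒ negate
Point 5:
  Latitude: 50′ + 23.3″ = 50.38833′; 21 + 50.38833/60 = 21.8398056
  S ⇒ negate
  Lon: 158° + 0/60 + 25.3/3600 = 158 + 0.000000 + 0.007028 = 158.0070278
  W ⇒ negate

1. -85.519985, -104.266317
2. 21.438944, 120.666667
3. -70.118889, -65.527500
4. -45.934511, -134.528556
5. -21.839806, -158.007028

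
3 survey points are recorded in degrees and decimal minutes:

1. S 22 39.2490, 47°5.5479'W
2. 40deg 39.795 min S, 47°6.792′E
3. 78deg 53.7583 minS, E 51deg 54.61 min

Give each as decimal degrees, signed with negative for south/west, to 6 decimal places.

1. -22.654150, -47.092465
2. -40.663250, 47.113200
3. -78.895972, 51.910167

Point 1:
  φ: 22 + 39.249/60 = 22.6541500
  hemisphere S, so the sign is −
  Longitude: 5.5479′ = 0.092465°; total 47.0924650
  W → negative
Point 2:
  Latitude: 40 + 39.795/60 = 40.6632500
  S ⇒ negate
  Lon: 47 + 6.792/60 = 47.1132000
  E ⇒ keep positive
Point 3:
  Latitude: 78 + 53.7583/60 = 78.8959717
  S ⇒ negate
  Lon: 54.61′ = 0.910167°; total 51.9101667
  E → positive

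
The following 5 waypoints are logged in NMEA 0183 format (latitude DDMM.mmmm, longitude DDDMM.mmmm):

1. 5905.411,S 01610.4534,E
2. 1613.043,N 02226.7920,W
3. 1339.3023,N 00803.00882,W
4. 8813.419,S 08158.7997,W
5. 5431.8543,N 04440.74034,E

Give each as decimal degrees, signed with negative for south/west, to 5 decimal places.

1. -59.09018, 16.17422
2. 16.21738, -22.44653
3. 13.65504, -8.05015
4. -88.22365, -81.98000
5. 54.53091, 44.67901

Point 1:
  Lat: split at 2 digits → 59° and 5.411′; 59 + 5.411/60 = 59.090183
  S ⇒ negate
  Lon: split at 3 digits → 016° and 10.4534′; 16 + 10.4534/60 = 16.174223
  E → positive
Point 2:
  Latitude: split at 2 digits → 16° and 13.043′; 16 + 13.043/60 = 16.217383
  N ⇒ keep positive
  Longitude: split at 3 digits → 022° and 26.792′; 22 + 26.792/60 = 22.446533
  hemisphere W, so the sign is −
Point 3:
  φ: split at 2 digits → 13° and 39.3023′; 13 + 39.3023/60 = 13.655038
  N ⇒ keep positive
  Longitude: degrees = first 3 digits = 8, minutes = 3.00882; 8 + 3.00882/60 = 8.050147
  W → negative
Point 4:
  Latitude: split at 2 digits → 88° and 13.419′; 88 + 13.419/60 = 88.223650
  S ⇒ negate
  λ: degrees = first 3 digits = 81, minutes = 58.7997; 81 + 58.7997/60 = 81.979995
  hemisphere W, so the sign is −
Point 5:
  Latitude: degrees = first 2 digits = 54, minutes = 31.8543; 54 + 31.8543/60 = 54.530905
  N ⇒ keep positive
  λ: degrees = first 3 digits = 44, minutes = 40.74034; 44 + 40.74034/60 = 44.679006
  E → positive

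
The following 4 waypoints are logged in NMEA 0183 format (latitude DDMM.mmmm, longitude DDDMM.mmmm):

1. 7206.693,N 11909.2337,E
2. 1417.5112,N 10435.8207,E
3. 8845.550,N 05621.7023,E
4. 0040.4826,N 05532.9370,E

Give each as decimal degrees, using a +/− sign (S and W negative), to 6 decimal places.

1. 72.111550, 119.153895
2. 14.291853, 104.597012
3. 88.759167, 56.361705
4. 0.674710, 55.548950

Point 1:
  Latitude: degrees = first 2 digits = 72, minutes = 6.693; 72 + 6.693/60 = 72.1115500
  N → positive
  Longitude: degrees = first 3 digits = 119, minutes = 9.2337; 119 + 9.2337/60 = 119.1538950
  E ⇒ keep positive
Point 2:
  Lat: degrees = first 2 digits = 14, minutes = 17.5112; 14 + 17.5112/60 = 14.2918533
  N → positive
  λ: degrees = first 3 digits = 104, minutes = 35.8207; 104 + 35.8207/60 = 104.5970117
  E → positive
Point 3:
  φ: split at 2 digits → 88° and 45.55′; 88 + 45.55/60 = 88.7591667
  N ⇒ keep positive
  Lon: split at 3 digits → 056° and 21.7023′; 56 + 21.7023/60 = 56.3617050
  E → positive
Point 4:
  Latitude: degrees = first 2 digits = 0, minutes = 40.4826; 0 + 40.4826/60 = 0.6747100
  N → positive
  λ: degrees = first 3 digits = 55, minutes = 32.937; 55 + 32.937/60 = 55.5489500
  E ⇒ keep positive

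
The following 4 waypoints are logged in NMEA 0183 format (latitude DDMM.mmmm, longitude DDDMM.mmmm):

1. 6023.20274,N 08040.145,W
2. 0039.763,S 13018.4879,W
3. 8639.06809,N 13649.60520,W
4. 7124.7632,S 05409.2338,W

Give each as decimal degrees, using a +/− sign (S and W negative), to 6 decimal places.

1. 60.386712, -80.669083
2. -0.662717, -130.308132
3. 86.651135, -136.826753
4. -71.412720, -54.153897

Point 1:
  Lat: split at 2 digits → 60° and 23.20274′; 60 + 23.20274/60 = 60.3867123
  N ⇒ keep positive
  λ: degrees = first 3 digits = 80, minutes = 40.145; 80 + 40.145/60 = 80.6690833
  W → negative
Point 2:
  φ: degrees = first 2 digits = 0, minutes = 39.763; 0 + 39.763/60 = 0.6627167
  S → negative
  Lon: split at 3 digits → 130° and 18.4879′; 130 + 18.4879/60 = 130.3081317
  W ⇒ negate
Point 3:
  Latitude: degrees = first 2 digits = 86, minutes = 39.06809; 86 + 39.06809/60 = 86.6511348
  N → positive
  λ: degrees = first 3 digits = 136, minutes = 49.6052; 136 + 49.6052/60 = 136.8267533
  W ⇒ negate
Point 4:
  Lat: split at 2 digits → 71° and 24.7632′; 71 + 24.7632/60 = 71.4127200
  hemisphere S, so the sign is −
  λ: degrees = first 3 digits = 54, minutes = 9.2338; 54 + 9.2338/60 = 54.1538967
  W → negative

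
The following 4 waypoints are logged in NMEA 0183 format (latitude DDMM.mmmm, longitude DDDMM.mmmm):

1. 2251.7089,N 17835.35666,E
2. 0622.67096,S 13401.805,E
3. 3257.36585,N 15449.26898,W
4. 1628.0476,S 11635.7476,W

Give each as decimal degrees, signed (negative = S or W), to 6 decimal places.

Point 1:
  φ: degrees = first 2 digits = 22, minutes = 51.7089; 22 + 51.7089/60 = 22.8618150
  N → positive
  λ: split at 3 digits → 178° and 35.35666′; 178 + 35.35666/60 = 178.5892777
  E → positive
Point 2:
  Lat: split at 2 digits → 06° and 22.67096′; 6 + 22.67096/60 = 6.3778493
  S ⇒ negate
  λ: split at 3 digits → 134° and 1.805′; 134 + 1.805/60 = 134.0300833
  E ⇒ keep positive
Point 3:
  φ: split at 2 digits → 32° and 57.36585′; 32 + 57.36585/60 = 32.9560975
  N → positive
  Lon: split at 3 digits → 154° and 49.26898′; 154 + 49.26898/60 = 154.8211497
  W → negative
Point 4:
  Latitude: degrees = first 2 digits = 16, minutes = 28.0476; 16 + 28.0476/60 = 16.4674600
  S ⇒ negate
  Longitude: degrees = first 3 digits = 116, minutes = 35.7476; 116 + 35.7476/60 = 116.5957933
  hemisphere W, so the sign is −

1. 22.861815, 178.589278
2. -6.377849, 134.030083
3. 32.956098, -154.821150
4. -16.467460, -116.595793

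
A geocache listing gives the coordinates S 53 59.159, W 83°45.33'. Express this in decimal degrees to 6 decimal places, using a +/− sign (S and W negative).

-53.985983, -83.755500

Lat: 59.159′ = 0.985983°; total 53.9859833
hemisphere S, so the sign is −
Longitude: 83 + 45.33/60 = 83.7555000
W → negative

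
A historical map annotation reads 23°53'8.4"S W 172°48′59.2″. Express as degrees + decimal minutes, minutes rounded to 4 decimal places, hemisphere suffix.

φ: 53 + 8.4/60 = 53.140000′
Lon: 48 + 59.2/60 = 48.986667′

23° 53.1400′ S, 172° 48.9867′ W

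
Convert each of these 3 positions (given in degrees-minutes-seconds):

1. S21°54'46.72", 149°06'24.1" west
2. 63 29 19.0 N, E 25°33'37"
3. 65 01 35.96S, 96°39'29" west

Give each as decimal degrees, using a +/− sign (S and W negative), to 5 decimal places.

1. -21.91298, -149.10669
2. 63.48861, 25.56028
3. -65.02666, -96.65806

Point 1:
  Lat: 54′ + 46.72″ = 54.77867′; 21 + 54.77867/60 = 21.912978
  S ⇒ negate
  Longitude: 6′ + 24.1″ = 6.40167′; 149 + 6.40167/60 = 149.106694
  W ⇒ negate
Point 2:
  Lat: 29′ + 19″ = 29.31667′; 63 + 29.31667/60 = 63.488611
  N → positive
  Longitude: 25 + 33/60 + 37/3600 = 25.560278
  E → positive
Point 3:
  Lat: 65 + 1/60 + 35.96/3600 = 65.026656
  S → negative
  Longitude: 96° + 39/60 + 29/3600 = 96 + 0.650000 + 0.008056 = 96.658056
  hemisphere W, so the sign is −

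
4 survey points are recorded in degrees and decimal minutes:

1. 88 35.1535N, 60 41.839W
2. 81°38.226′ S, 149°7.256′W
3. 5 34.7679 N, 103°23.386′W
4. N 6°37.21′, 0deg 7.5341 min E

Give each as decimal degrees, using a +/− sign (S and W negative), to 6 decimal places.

1. 88.585892, -60.697317
2. -81.637100, -149.120933
3. 5.579465, -103.389767
4. 6.620167, 0.125568

Point 1:
  φ: 35.1535′ = 0.585892°; total 88.5858917
  N → positive
  Longitude: 60 + 41.839/60 = 60.6973167
  W ⇒ negate
Point 2:
  Lat: 81 + 38.226/60 = 81.6371000
  hemisphere S, so the sign is −
  Longitude: 7.256′ = 0.120933°; total 149.1209333
  W ⇒ negate
Point 3:
  Latitude: 34.7679′ = 0.579465°; total 5.5794650
  N → positive
  Lon: 103 + 23.386/60 = 103.3897667
  W → negative
Point 4:
  Latitude: 6 + 37.21/60 = 6.6201667
  N → positive
  Longitude: 7.5341′ = 0.125568°; total 0.1255683
  E ⇒ keep positive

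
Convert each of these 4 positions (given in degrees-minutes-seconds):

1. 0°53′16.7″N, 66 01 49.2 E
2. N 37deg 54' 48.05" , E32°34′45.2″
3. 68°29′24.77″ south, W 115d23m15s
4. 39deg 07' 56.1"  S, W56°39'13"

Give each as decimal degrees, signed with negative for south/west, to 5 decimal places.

1. 0.88797, 66.03033
2. 37.91335, 32.57922
3. -68.49021, -115.38750
4. -39.13225, -56.65361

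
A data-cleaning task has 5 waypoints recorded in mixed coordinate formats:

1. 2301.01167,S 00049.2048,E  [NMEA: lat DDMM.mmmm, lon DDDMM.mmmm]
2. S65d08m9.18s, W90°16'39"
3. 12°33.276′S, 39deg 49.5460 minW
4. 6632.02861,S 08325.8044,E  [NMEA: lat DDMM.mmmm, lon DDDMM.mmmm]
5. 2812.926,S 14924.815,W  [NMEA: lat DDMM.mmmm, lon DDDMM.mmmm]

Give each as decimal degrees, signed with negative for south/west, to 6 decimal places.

1. -23.016861, 0.820080
2. -65.135883, -90.277500
3. -12.554600, -39.825767
4. -66.533810, 83.430073
5. -28.215433, -149.413583

Point 1:
  Latitude: degrees = first 2 digits = 23, minutes = 1.01167; 23 + 1.01167/60 = 23.0168612
  S ⇒ negate
  λ: degrees = first 3 digits = 0, minutes = 49.2048; 0 + 49.2048/60 = 0.8200800
  E ⇒ keep positive
Point 2:
  φ: 8′ + 9.18″ = 8.15300′; 65 + 8.15300/60 = 65.1358833
  S ⇒ negate
  λ: 90 + 16/60 + 39/3600 = 90.2775000
  hemisphere W, so the sign is −
Point 3:
  φ: 12 + 33.276/60 = 12.5546000
  S → negative
  λ: 39 + 49.546/60 = 39.8257667
  hemisphere W, so the sign is −
Point 4:
  Lat: degrees = first 2 digits = 66, minutes = 32.02861; 66 + 32.02861/60 = 66.5338102
  S → negative
  Lon: split at 3 digits → 083° and 25.8044′; 83 + 25.8044/60 = 83.4300733
  E → positive
Point 5:
  Latitude: split at 2 digits → 28° and 12.926′; 28 + 12.926/60 = 28.2154333
  hemisphere S, so the sign is −
  Longitude: split at 3 digits → 149° and 24.815′; 149 + 24.815/60 = 149.4135833
  hemisphere W, so the sign is −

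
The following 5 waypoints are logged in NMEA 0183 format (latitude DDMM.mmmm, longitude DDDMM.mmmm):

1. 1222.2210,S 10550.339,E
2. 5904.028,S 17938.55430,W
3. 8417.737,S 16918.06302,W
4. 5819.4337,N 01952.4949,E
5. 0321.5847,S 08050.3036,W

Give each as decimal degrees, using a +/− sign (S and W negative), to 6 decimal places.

Point 1:
  Latitude: split at 2 digits → 12° and 22.221′; 12 + 22.221/60 = 12.3703500
  S ⇒ negate
  Longitude: split at 3 digits → 105° and 50.339′; 105 + 50.339/60 = 105.8389833
  E → positive
Point 2:
  Lat: degrees = first 2 digits = 59, minutes = 4.028; 59 + 4.028/60 = 59.0671333
  S → negative
  λ: split at 3 digits → 179° and 38.5543′; 179 + 38.5543/60 = 179.6425717
  W ⇒ negate
Point 3:
  Latitude: degrees = first 2 digits = 84, minutes = 17.737; 84 + 17.737/60 = 84.2956167
  S → negative
  λ: degrees = first 3 digits = 169, minutes = 18.06302; 169 + 18.06302/60 = 169.3010503
  hemisphere W, so the sign is −
Point 4:
  Lat: split at 2 digits → 58° and 19.4337′; 58 + 19.4337/60 = 58.3238950
  N ⇒ keep positive
  Lon: degrees = first 3 digits = 19, minutes = 52.4949; 19 + 52.4949/60 = 19.8749150
  E ⇒ keep positive
Point 5:
  Lat: split at 2 digits → 03° and 21.5847′; 3 + 21.5847/60 = 3.3597450
  S ⇒ negate
  Longitude: split at 3 digits → 080° and 50.3036′; 80 + 50.3036/60 = 80.8383933
  hemisphere W, so the sign is −

1. -12.370350, 105.838983
2. -59.067133, -179.642572
3. -84.295617, -169.301050
4. 58.323895, 19.874915
5. -3.359745, -80.838393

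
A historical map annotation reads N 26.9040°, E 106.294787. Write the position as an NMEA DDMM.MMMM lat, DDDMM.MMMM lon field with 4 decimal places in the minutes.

2654.2400,N / 10617.6872,E

Lat: minutes = (26.904000 − 26) × 60 = 54.240000
Longitude: fractional part 0.294787 → 17.687220 minutes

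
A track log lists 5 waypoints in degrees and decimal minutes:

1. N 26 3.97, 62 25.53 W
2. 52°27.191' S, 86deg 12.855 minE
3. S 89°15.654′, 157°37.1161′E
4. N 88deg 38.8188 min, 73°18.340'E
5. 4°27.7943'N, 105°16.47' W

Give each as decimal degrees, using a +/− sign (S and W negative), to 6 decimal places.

1. 26.066167, -62.425500
2. -52.453183, 86.214250
3. -89.260900, 157.618602
4. 88.646980, 73.305667
5. 4.463238, -105.274500

Point 1:
  Lat: 3.97′ = 0.066167°; total 26.0661667
  N ⇒ keep positive
  Longitude: 25.53′ = 0.425500°; total 62.4255000
  W → negative
Point 2:
  Latitude: 52 + 27.191/60 = 52.4531833
  S → negative
  Lon: 86 + 12.855/60 = 86.2142500
  E → positive
Point 3:
  φ: 15.654′ = 0.260900°; total 89.2609000
  hemisphere S, so the sign is −
  λ: 157 + 37.1161/60 = 157.6186017
  E → positive
Point 4:
  Lat: 38.8188′ = 0.646980°; total 88.6469800
  N → positive
  Longitude: 18.34′ = 0.305667°; total 73.3056667
  E ⇒ keep positive
Point 5:
  φ: 4 + 27.7943/60 = 4.4632383
  N → positive
  λ: 16.47′ = 0.274500°; total 105.2745000
  hemisphere W, so the sign is −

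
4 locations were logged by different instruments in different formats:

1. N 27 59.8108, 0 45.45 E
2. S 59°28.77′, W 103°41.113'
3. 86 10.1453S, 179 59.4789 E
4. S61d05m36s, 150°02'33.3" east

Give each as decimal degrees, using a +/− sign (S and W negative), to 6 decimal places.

Point 1:
  φ: 27 + 59.8108/60 = 27.9968467
  N ⇒ keep positive
  Lon: 45.45′ = 0.757500°; total 0.7575000
  E ⇒ keep positive
Point 2:
  φ: 59 + 28.77/60 = 59.4795000
  S → negative
  Lon: 103 + 41.113/60 = 103.6852167
  W ⇒ negate
Point 3:
  Lat: 86 + 10.1453/60 = 86.1690883
  S ⇒ negate
  Lon: 59.4789′ = 0.991315°; total 179.9913150
  E ⇒ keep positive
Point 4:
  Latitude: 61° + 5/60 + 36/3600 = 61 + 0.083333 + 0.010000 = 61.0933333
  hemisphere S, so the sign is −
  λ: 2′ + 33.3″ = 2.55500′; 150 + 2.55500/60 = 150.0425833
  E ⇒ keep positive

1. 27.996847, 0.757500
2. -59.479500, -103.685217
3. -86.169088, 179.991315
4. -61.093333, 150.042583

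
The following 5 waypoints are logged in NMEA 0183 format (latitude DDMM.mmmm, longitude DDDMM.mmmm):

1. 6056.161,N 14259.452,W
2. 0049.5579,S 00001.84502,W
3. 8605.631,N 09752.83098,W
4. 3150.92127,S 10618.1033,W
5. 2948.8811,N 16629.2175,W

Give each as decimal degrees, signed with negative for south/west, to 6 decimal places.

1. 60.936017, -142.990867
2. -0.825965, -0.030750
3. 86.093850, -97.880516
4. -31.848688, -106.301722
5. 29.814685, -166.486958

Point 1:
  φ: degrees = first 2 digits = 60, minutes = 56.161; 60 + 56.161/60 = 60.9360167
  N → positive
  λ: degrees = first 3 digits = 142, minutes = 59.452; 142 + 59.452/60 = 142.9908667
  W ⇒ negate
Point 2:
  Lat: degrees = first 2 digits = 0, minutes = 49.5579; 0 + 49.5579/60 = 0.8259650
  hemisphere S, so the sign is −
  Lon: split at 3 digits → 000° and 1.84502′; 0 + 1.84502/60 = 0.0307503
  hemisphere W, so the sign is −
Point 3:
  φ: degrees = first 2 digits = 86, minutes = 5.631; 86 + 5.631/60 = 86.0938500
  N ⇒ keep positive
  λ: split at 3 digits → 097° and 52.83098′; 97 + 52.83098/60 = 97.8805163
  W ⇒ negate
Point 4:
  Latitude: degrees = first 2 digits = 31, minutes = 50.92127; 31 + 50.92127/60 = 31.8486878
  hemisphere S, so the sign is −
  λ: split at 3 digits → 106° and 18.1033′; 106 + 18.1033/60 = 106.3017217
  W ⇒ negate
Point 5:
  Latitude: split at 2 digits → 29° and 48.8811′; 29 + 48.8811/60 = 29.8146850
  N ⇒ keep positive
  λ: split at 3 digits → 166° and 29.2175′; 166 + 29.2175/60 = 166.4869583
  hemisphere W, so the sign is −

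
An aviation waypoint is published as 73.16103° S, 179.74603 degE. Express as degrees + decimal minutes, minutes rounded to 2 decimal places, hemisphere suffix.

Latitude: minutes = (73.161030 − 73) × 60 = 9.6618
λ: fractional part 0.746030 → 44.7618 minutes

73° 9.66′ S, 179° 44.76′ E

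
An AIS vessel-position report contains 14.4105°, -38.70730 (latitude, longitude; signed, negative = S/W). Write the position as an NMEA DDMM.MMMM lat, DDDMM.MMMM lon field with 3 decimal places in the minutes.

1424.630,N / 03842.438,W

Lat: fractional part 0.410500 → 24.63000 minutes
Longitude is negative → W; |value| = 38.707300
Lon: 38° + 0.707300 × 60 = 38° 42.43800′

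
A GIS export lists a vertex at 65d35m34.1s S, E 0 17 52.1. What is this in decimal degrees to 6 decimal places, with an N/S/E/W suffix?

65.592806° S, 0.297806° E

Latitude: 65° + 35/60 + 34.1/3600 = 65 + 0.583333 + 0.009472 = 65.5928056
Lon: 17′ + 52.1″ = 17.86833′; 0 + 17.86833/60 = 0.2978056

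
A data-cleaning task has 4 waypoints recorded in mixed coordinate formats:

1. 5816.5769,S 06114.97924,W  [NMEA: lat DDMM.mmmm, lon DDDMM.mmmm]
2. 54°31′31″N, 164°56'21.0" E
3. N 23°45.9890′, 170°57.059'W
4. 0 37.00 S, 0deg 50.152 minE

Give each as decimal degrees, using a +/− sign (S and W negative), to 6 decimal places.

Point 1:
  φ: degrees = first 2 digits = 58, minutes = 16.5769; 58 + 16.5769/60 = 58.2762817
  S → negative
  Longitude: split at 3 digits → 061° and 14.97924′; 61 + 14.97924/60 = 61.2496540
  W ⇒ negate
Point 2:
  Lat: 54° + 31/60 + 31/3600 = 54 + 0.516667 + 0.008611 = 54.5252778
  N → positive
  λ: 164 + 56/60 + 21/3600 = 164.9391667
  E ⇒ keep positive
Point 3:
  φ: 45.989′ = 0.766483°; total 23.7664833
  N ⇒ keep positive
  λ: 57.059′ = 0.950983°; total 170.9509833
  hemisphere W, so the sign is −
Point 4:
  Latitude: 37′ = 0.616667°; total 0.6166667
  S → negative
  Lon: 0 + 50.152/60 = 0.8358667
  E ⇒ keep positive

1. -58.276282, -61.249654
2. 54.525278, 164.939167
3. 23.766483, -170.950983
4. -0.616667, 0.835867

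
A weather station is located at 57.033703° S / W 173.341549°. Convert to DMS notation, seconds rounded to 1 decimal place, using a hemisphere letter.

Latitude: 0.033703° → 2.02218′; 0.02218 × 60 = 1.331″
λ: 0.341549° → 20.49294′; 0.49294 × 60 = 29.576″

57°02′1.3″ S, 173°20′29.6″ W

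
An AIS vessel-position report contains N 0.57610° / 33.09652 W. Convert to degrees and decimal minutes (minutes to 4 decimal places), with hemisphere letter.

0° 34.5660′ N, 33° 5.7912′ W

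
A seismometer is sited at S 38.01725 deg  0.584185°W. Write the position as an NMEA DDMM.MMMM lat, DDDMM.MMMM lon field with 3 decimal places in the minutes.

3801.035,S / 00035.051,W

Latitude: minutes = (38.017250 − 38) × 60 = 1.03500
Longitude: minutes = (0.584185 − 0) × 60 = 35.05110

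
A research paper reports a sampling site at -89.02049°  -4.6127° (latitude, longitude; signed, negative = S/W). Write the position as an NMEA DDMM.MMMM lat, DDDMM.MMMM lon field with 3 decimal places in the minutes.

Latitude is negative → S; |value| = 89.020490
Latitude: minutes = (89.020490 − 89) × 60 = 1.22940
Longitude is negative → W; |value| = 4.612700
λ: minutes = (4.612700 − 4) × 60 = 36.76200

8901.229,S / 00436.762,W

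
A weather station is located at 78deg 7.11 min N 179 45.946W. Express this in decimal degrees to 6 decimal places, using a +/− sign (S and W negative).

Lat: 7.11′ = 0.118500°; total 78.1185000
N ⇒ keep positive
Lon: 45.946′ = 0.765767°; total 179.7657667
W → negative

78.118500, -179.765767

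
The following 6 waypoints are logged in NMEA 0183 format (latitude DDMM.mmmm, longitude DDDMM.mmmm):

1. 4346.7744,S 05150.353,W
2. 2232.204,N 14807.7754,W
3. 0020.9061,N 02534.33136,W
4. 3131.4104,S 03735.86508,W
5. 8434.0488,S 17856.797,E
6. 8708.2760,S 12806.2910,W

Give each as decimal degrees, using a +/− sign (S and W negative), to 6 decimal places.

1. -43.779573, -51.839217
2. 22.536733, -148.129590
3. 0.348435, -25.572189
4. -31.523507, -37.597751
5. -84.567480, 178.946617
6. -87.137933, -128.104850

Point 1:
  φ: split at 2 digits → 43° and 46.7744′; 43 + 46.7744/60 = 43.7795733
  S → negative
  Longitude: degrees = first 3 digits = 51, minutes = 50.353; 51 + 50.353/60 = 51.8392167
  W ⇒ negate
Point 2:
  Lat: split at 2 digits → 22° and 32.204′; 22 + 32.204/60 = 22.5367333
  N → positive
  Longitude: degrees = first 3 digits = 148, minutes = 7.7754; 148 + 7.7754/60 = 148.1295900
  hemisphere W, so the sign is −
Point 3:
  Latitude: degrees = first 2 digits = 0, minutes = 20.9061; 0 + 20.9061/60 = 0.3484350
  N → positive
  Longitude: degrees = first 3 digits = 25, minutes = 34.33136; 25 + 34.33136/60 = 25.5721893
  W → negative
Point 4:
  Latitude: split at 2 digits → 31° and 31.4104′; 31 + 31.4104/60 = 31.5235067
  hemisphere S, so the sign is −
  λ: degrees = first 3 digits = 37, minutes = 35.86508; 37 + 35.86508/60 = 37.5977513
  W ⇒ negate
Point 5:
  Lat: degrees = first 2 digits = 84, minutes = 34.0488; 84 + 34.0488/60 = 84.5674800
  S → negative
  λ: split at 3 digits → 178° and 56.797′; 178 + 56.797/60 = 178.9466167
  E → positive
Point 6:
  Lat: split at 2 digits → 87° and 8.276′; 87 + 8.276/60 = 87.1379333
  S ⇒ negate
  λ: split at 3 digits → 128° and 6.291′; 128 + 6.291/60 = 128.1048500
  W ⇒ negate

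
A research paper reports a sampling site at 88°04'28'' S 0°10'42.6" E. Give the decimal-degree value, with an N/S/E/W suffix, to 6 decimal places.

88.074444° S, 0.178500° E

Lat: 88° + 4/60 + 28/3600 = 88 + 0.066667 + 0.007778 = 88.0744444
Lon: 0° + 10/60 + 42.6/3600 = 0 + 0.166667 + 0.011833 = 0.1785000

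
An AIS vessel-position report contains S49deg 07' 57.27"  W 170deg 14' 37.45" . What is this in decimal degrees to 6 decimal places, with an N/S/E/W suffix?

49.132575° S, 170.243736° W

Latitude: 49° + 7/60 + 57.27/3600 = 49 + 0.116667 + 0.015908 = 49.1325750
λ: 14′ + 37.45″ = 14.62417′; 170 + 14.62417/60 = 170.2437361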